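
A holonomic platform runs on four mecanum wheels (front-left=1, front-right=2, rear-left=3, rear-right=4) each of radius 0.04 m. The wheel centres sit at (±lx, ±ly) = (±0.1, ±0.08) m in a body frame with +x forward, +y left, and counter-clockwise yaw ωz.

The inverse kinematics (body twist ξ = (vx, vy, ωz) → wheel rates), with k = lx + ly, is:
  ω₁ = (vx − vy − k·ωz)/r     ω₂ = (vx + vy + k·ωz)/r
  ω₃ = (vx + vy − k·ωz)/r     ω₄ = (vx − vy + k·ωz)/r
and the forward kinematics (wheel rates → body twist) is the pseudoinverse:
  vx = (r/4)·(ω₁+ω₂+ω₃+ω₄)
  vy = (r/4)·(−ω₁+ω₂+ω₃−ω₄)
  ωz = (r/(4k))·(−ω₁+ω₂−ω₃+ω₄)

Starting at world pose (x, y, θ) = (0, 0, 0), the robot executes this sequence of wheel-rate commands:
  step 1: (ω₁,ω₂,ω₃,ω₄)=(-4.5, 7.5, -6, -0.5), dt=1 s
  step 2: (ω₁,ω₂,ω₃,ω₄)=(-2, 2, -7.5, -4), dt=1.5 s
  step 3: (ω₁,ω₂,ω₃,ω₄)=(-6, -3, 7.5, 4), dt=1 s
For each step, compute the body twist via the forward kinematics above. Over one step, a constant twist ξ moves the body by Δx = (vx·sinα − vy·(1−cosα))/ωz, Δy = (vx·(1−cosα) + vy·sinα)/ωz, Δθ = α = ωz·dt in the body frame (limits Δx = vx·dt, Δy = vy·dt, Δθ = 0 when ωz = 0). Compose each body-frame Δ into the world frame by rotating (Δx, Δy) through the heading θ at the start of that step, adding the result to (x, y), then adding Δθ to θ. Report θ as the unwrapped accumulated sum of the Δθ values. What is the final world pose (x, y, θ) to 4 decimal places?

(-0.1792, -0.0970, 1.5694)

step 1: ξ=(vx,vy,ωz)=(-0.0350, 0.0650, 0.9722), dt=1.0 → body Δ=(-0.0589, 0.0395, 0.9722) → world pose (-0.0589, 0.0395, 0.9722)
step 2: ξ=(vx,vy,ωz)=(-0.1150, 0.0050, 0.4167), dt=1.5 → body Δ=(-0.1638, -0.0452, 0.6250) → world pose (-0.1139, -0.1212, 1.5972)
step 3: ξ=(vx,vy,ωz)=(0.0250, 0.0650, -0.0278), dt=1.0 → body Δ=(0.0259, 0.0646, -0.0278) → world pose (-0.1792, -0.0970, 1.5694)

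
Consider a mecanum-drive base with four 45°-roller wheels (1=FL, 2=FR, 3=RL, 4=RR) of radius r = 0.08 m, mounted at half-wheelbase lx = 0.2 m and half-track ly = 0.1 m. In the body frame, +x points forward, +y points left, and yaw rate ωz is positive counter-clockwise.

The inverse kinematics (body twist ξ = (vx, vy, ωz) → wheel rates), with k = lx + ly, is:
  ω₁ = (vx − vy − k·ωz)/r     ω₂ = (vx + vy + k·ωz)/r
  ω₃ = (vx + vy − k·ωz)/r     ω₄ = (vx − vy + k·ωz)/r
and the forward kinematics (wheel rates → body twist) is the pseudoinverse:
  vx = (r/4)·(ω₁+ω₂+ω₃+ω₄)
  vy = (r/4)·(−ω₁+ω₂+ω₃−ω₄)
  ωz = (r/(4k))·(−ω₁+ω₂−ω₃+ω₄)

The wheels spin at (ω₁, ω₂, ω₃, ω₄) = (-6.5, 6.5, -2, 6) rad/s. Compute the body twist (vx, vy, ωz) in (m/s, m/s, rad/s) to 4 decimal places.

(0.0800, 0.1000, 1.4000)

k = lx + ly = 0.2 + 0.1 = 0.3000
ω₁+ω₂+ω₃+ω₄ = 4.0000  →  vx = (0.08/4)·4.0000 = 0.0800
−ω₁+ω₂+ω₃−ω₄ = 5.0000  →  vy = (0.08/4)·5.0000 = 0.1000
−ω₁+ω₂−ω₃+ω₄ = 21.0000  →  ωz = (0.08/1.2000)·21.0000 = 1.4000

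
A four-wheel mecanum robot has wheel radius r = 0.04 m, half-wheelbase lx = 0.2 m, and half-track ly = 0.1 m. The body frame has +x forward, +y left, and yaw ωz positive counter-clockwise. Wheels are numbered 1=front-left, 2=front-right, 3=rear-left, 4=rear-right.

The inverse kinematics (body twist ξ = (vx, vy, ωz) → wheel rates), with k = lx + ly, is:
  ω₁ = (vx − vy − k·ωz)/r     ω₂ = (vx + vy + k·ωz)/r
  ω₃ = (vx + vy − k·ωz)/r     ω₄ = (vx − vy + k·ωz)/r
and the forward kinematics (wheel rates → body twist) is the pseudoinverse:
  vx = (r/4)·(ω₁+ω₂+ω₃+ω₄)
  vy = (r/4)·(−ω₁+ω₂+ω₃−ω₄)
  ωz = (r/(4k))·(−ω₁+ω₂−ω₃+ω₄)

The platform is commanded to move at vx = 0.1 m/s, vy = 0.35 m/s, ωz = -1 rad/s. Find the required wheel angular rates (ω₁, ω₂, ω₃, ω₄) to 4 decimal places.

(1.2500, 3.7500, 18.7500, -13.7500)

k = lx + ly = 0.2 + 0.1 = 0.3000;  k·ωz = 0.3000·-1 = -0.3000
ω₁ (FL) = (vx − vy − k·ωz)/r = 0.0500/0.04 = 1.2500
ω₂ (FR) = (vx + vy + k·ωz)/r = 0.1500/0.04 = 3.7500
ω₃ (RL) = (vx + vy − k·ωz)/r = 0.7500/0.04 = 18.7500
ω₄ (RR) = (vx − vy + k·ωz)/r = -0.5500/0.04 = -13.7500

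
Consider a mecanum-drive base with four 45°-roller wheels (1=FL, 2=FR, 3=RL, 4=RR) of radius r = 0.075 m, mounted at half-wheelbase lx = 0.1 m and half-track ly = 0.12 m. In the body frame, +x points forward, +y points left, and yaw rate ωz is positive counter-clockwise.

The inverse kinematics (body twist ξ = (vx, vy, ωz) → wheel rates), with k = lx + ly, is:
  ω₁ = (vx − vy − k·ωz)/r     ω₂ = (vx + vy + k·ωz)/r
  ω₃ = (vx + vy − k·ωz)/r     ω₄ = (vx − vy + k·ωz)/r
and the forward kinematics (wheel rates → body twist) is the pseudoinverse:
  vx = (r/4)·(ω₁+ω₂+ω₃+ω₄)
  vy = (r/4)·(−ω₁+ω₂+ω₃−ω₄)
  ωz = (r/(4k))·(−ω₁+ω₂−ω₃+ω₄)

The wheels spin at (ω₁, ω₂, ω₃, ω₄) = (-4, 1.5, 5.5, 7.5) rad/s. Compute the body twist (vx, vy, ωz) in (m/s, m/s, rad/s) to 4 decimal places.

k = lx + ly = 0.1 + 0.12 = 0.2200
ω₁+ω₂+ω₃+ω₄ = 10.5000  →  vx = (0.075/4)·10.5000 = 0.1969
−ω₁+ω₂+ω₃−ω₄ = 3.5000  →  vy = (0.075/4)·3.5000 = 0.0656
−ω₁+ω₂−ω₃+ω₄ = 7.5000  →  ωz = (0.075/0.8800)·7.5000 = 0.6392

(0.1969, 0.0656, 0.6392)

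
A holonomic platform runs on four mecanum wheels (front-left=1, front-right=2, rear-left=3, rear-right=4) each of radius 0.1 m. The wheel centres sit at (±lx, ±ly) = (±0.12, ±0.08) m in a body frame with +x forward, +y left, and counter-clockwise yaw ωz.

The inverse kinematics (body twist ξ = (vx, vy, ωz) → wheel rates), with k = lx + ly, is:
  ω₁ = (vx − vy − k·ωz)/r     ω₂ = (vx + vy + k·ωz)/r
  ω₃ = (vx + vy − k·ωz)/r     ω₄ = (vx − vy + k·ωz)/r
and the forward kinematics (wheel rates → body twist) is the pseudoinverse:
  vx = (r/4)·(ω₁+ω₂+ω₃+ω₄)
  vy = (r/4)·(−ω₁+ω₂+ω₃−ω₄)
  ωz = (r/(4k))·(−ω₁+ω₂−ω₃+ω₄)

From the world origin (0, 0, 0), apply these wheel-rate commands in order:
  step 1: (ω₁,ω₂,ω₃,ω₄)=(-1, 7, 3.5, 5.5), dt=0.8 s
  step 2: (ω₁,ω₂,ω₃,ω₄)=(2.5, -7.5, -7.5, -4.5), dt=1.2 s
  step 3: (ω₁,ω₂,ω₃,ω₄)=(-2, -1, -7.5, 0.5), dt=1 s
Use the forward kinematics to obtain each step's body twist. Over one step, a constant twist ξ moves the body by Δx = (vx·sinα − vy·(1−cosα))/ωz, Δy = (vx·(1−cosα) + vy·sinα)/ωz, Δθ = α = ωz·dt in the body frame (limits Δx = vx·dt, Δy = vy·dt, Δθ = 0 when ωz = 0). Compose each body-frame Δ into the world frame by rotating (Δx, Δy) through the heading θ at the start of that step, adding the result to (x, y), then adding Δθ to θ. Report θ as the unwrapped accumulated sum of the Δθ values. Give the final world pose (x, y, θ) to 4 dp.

step 1: ξ=(vx,vy,ωz)=(0.3750, 0.1500, 1.2500), dt=0.8 → body Δ=(0.1973, 0.2389, 1.0000) → world pose (0.1973, 0.2389, 1.0000)
step 2: ξ=(vx,vy,ωz)=(-0.4250, -0.3250, -0.8750), dt=1.2 → body Δ=(-0.6079, -0.0781, -1.0500) → world pose (-0.0654, -0.3149, -0.0500)
step 3: ξ=(vx,vy,ωz)=(-0.2500, -0.1750, 1.1250), dt=1.0 → body Δ=(-0.1120, -0.2668, 1.1250) → world pose (-0.1906, -0.5757, 1.0750)

(-0.1906, -0.5757, 1.0750)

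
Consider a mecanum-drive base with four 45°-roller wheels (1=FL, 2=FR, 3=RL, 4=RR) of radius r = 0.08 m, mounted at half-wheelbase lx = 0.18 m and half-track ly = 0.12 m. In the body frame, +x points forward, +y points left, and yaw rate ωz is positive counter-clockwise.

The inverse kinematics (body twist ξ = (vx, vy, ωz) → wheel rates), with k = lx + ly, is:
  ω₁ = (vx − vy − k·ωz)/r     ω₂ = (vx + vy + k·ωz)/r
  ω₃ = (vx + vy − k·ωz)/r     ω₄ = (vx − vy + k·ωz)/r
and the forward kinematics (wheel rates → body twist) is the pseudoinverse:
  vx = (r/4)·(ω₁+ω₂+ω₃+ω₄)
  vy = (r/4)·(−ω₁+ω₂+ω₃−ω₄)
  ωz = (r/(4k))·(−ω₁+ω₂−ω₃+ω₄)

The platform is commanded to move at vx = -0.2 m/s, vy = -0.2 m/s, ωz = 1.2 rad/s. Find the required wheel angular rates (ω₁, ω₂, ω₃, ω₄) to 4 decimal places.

k = lx + ly = 0.18 + 0.12 = 0.3000;  k·ωz = 0.3000·1.2 = 0.3600
ω₁ (FL) = (vx − vy − k·ωz)/r = -0.3600/0.08 = -4.5000
ω₂ (FR) = (vx + vy + k·ωz)/r = -0.0400/0.08 = -0.5000
ω₃ (RL) = (vx + vy − k·ωz)/r = -0.7600/0.08 = -9.5000
ω₄ (RR) = (vx − vy + k·ωz)/r = 0.3600/0.08 = 4.5000

(-4.5000, -0.5000, -9.5000, 4.5000)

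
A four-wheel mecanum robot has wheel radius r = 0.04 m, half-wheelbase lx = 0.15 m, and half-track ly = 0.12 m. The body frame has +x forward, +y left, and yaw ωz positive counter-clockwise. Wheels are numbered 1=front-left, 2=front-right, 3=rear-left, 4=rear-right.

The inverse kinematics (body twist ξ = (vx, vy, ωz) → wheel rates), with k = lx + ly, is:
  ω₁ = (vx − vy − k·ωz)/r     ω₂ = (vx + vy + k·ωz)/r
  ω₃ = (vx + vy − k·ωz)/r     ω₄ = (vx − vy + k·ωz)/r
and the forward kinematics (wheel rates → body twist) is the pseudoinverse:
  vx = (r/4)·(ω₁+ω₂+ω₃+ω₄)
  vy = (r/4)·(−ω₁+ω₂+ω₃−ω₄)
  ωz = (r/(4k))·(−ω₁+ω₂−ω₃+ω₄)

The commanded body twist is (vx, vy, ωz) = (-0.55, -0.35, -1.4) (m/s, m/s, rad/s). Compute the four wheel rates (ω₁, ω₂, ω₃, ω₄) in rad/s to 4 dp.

(4.4500, -31.9500, -13.0500, -14.4500)

k = lx + ly = 0.15 + 0.12 = 0.2700;  k·ωz = 0.2700·-1.4 = -0.3780
ω₁ (FL) = (vx − vy − k·ωz)/r = 0.1780/0.04 = 4.4500
ω₂ (FR) = (vx + vy + k·ωz)/r = -1.2780/0.04 = -31.9500
ω₃ (RL) = (vx + vy − k·ωz)/r = -0.5220/0.04 = -13.0500
ω₄ (RR) = (vx − vy + k·ωz)/r = -0.5780/0.04 = -14.4500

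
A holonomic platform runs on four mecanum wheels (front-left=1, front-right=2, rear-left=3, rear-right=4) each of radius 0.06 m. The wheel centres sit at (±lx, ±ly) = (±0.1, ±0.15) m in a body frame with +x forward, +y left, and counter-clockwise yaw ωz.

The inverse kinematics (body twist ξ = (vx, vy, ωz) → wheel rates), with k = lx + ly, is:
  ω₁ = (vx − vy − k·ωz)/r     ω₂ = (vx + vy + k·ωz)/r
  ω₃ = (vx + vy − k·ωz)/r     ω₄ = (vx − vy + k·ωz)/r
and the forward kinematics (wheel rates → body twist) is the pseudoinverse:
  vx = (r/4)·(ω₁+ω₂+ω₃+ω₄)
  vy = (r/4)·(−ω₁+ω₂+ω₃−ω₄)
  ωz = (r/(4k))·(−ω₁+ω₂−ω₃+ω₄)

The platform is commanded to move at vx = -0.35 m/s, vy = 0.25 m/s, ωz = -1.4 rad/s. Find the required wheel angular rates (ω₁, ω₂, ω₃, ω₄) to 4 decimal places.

(-4.1667, -7.5000, 4.1667, -15.8333)

k = lx + ly = 0.1 + 0.15 = 0.2500;  k·ωz = 0.2500·-1.4 = -0.3500
ω₁ (FL) = (vx − vy − k·ωz)/r = -0.2500/0.06 = -4.1667
ω₂ (FR) = (vx + vy + k·ωz)/r = -0.4500/0.06 = -7.5000
ω₃ (RL) = (vx + vy − k·ωz)/r = 0.2500/0.06 = 4.1667
ω₄ (RR) = (vx − vy + k·ωz)/r = -0.9500/0.06 = -15.8333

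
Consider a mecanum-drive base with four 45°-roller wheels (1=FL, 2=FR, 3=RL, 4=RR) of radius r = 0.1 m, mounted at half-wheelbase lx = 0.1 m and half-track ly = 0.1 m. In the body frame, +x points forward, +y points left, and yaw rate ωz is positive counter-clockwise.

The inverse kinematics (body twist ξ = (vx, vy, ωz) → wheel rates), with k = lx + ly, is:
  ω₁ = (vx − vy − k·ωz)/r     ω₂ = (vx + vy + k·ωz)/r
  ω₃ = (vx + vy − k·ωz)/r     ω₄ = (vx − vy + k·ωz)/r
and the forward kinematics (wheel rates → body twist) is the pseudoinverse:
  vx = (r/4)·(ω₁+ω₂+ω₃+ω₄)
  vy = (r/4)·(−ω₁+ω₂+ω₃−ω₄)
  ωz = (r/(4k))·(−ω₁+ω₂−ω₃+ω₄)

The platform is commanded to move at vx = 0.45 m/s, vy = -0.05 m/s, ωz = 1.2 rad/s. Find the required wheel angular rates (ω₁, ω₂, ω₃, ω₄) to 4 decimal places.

k = lx + ly = 0.1 + 0.1 = 0.2000;  k·ωz = 0.2000·1.2 = 0.2400
ω₁ (FL) = (vx − vy − k·ωz)/r = 0.2600/0.1 = 2.6000
ω₂ (FR) = (vx + vy + k·ωz)/r = 0.6400/0.1 = 6.4000
ω₃ (RL) = (vx + vy − k·ωz)/r = 0.1600/0.1 = 1.6000
ω₄ (RR) = (vx − vy + k·ωz)/r = 0.7400/0.1 = 7.4000

(2.6000, 6.4000, 1.6000, 7.4000)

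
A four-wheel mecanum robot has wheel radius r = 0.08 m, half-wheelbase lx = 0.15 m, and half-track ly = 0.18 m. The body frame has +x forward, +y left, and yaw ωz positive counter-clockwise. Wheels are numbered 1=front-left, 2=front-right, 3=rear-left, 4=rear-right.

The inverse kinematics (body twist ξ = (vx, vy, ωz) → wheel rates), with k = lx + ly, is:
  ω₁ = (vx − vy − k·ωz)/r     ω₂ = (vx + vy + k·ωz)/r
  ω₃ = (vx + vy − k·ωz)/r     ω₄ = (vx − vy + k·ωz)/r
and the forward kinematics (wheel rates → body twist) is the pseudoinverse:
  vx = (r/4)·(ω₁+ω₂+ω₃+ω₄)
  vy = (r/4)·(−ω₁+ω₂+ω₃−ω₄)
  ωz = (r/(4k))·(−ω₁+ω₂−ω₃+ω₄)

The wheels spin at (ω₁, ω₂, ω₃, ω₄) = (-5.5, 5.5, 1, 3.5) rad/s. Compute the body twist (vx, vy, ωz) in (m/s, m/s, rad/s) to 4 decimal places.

k = lx + ly = 0.15 + 0.18 = 0.3300
ω₁+ω₂+ω₃+ω₄ = 4.5000  →  vx = (0.08/4)·4.5000 = 0.0900
−ω₁+ω₂+ω₃−ω₄ = 8.5000  →  vy = (0.08/4)·8.5000 = 0.1700
−ω₁+ω₂−ω₃+ω₄ = 13.5000  →  ωz = (0.08/1.3200)·13.5000 = 0.8182

(0.0900, 0.1700, 0.8182)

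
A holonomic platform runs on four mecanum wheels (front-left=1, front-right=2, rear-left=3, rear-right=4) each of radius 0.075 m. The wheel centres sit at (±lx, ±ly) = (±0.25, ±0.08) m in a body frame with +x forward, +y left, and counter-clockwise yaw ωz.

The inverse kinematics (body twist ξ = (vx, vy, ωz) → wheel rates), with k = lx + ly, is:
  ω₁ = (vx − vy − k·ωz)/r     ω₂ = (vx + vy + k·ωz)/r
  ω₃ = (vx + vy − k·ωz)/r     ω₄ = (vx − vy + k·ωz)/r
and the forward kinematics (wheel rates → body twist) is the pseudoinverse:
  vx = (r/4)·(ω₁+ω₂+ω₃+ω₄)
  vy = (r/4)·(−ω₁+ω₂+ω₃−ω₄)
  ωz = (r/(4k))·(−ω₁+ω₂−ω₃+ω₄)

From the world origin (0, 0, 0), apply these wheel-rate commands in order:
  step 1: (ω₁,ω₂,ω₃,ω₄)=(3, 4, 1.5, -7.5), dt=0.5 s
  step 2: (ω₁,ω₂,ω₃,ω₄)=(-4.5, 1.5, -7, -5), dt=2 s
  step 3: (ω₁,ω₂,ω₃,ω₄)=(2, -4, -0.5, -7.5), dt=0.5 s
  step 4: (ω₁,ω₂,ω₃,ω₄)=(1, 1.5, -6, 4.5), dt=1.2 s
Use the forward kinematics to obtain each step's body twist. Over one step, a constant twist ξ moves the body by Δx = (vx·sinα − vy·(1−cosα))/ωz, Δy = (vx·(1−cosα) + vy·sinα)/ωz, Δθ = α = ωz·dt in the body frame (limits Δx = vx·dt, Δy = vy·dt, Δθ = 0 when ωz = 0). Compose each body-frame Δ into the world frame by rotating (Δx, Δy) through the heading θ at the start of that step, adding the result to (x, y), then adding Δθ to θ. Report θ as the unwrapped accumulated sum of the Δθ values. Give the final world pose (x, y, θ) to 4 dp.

step 1: ξ=(vx,vy,ωz)=(0.0187, 0.1875, -0.4545), dt=0.5 → body Δ=(0.0199, 0.0919, -0.2273) → world pose (0.0199, 0.0919, -0.2273)
step 2: ξ=(vx,vy,ωz)=(-0.2812, 0.0750, 0.4545), dt=2.0 → body Δ=(-0.5518, -0.1084, 0.9091) → world pose (-0.5421, 0.1106, 0.6818)
step 3: ξ=(vx,vy,ωz)=(-0.1875, 0.0188, -0.7386), dt=0.5 → body Δ=(-0.0899, 0.0263, -0.3693) → world pose (-0.6285, 0.0744, 0.3125)
step 4: ξ=(vx,vy,ωz)=(0.0187, -0.1875, 0.6250), dt=1.2 → body Δ=(0.1009, -0.1964, 0.7500) → world pose (-0.4720, -0.0815, 1.0625)

(-0.4720, -0.0815, 1.0625)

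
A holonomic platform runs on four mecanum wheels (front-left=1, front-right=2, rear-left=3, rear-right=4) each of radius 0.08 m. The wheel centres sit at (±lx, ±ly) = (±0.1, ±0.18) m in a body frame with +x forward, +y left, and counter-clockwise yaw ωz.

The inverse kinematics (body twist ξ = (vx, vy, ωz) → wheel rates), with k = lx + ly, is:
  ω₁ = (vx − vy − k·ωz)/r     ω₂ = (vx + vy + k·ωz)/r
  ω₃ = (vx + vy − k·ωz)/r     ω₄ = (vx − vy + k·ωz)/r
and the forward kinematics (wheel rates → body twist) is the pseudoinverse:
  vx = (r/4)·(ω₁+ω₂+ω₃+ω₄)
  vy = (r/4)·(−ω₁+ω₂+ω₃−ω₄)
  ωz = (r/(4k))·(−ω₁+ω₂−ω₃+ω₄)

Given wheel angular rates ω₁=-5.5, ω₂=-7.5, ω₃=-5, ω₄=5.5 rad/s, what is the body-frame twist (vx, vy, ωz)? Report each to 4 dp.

k = lx + ly = 0.1 + 0.18 = 0.2800
ω₁+ω₂+ω₃+ω₄ = -12.5000  →  vx = (0.08/4)·-12.5000 = -0.2500
−ω₁+ω₂+ω₃−ω₄ = -12.5000  →  vy = (0.08/4)·-12.5000 = -0.2500
−ω₁+ω₂−ω₃+ω₄ = 8.5000  →  ωz = (0.08/1.1200)·8.5000 = 0.6071

(-0.2500, -0.2500, 0.6071)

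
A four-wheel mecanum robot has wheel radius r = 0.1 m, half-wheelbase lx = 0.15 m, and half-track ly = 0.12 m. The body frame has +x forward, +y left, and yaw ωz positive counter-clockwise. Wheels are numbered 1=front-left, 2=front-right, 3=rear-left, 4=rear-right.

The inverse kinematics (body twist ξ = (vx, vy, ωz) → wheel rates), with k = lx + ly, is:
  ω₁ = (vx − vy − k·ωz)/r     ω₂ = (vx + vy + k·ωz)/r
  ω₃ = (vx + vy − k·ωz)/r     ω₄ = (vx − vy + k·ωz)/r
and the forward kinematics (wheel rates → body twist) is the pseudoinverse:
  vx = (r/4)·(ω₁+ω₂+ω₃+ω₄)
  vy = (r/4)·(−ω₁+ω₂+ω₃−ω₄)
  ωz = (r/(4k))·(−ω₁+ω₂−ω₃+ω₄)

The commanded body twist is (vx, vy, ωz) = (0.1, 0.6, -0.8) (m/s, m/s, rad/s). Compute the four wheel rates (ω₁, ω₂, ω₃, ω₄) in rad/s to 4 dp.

k = lx + ly = 0.15 + 0.12 = 0.2700;  k·ωz = 0.2700·-0.8 = -0.2160
ω₁ (FL) = (vx − vy − k·ωz)/r = -0.2840/0.1 = -2.8400
ω₂ (FR) = (vx + vy + k·ωz)/r = 0.4840/0.1 = 4.8400
ω₃ (RL) = (vx + vy − k·ωz)/r = 0.9160/0.1 = 9.1600
ω₄ (RR) = (vx − vy + k·ωz)/r = -0.7160/0.1 = -7.1600

(-2.8400, 4.8400, 9.1600, -7.1600)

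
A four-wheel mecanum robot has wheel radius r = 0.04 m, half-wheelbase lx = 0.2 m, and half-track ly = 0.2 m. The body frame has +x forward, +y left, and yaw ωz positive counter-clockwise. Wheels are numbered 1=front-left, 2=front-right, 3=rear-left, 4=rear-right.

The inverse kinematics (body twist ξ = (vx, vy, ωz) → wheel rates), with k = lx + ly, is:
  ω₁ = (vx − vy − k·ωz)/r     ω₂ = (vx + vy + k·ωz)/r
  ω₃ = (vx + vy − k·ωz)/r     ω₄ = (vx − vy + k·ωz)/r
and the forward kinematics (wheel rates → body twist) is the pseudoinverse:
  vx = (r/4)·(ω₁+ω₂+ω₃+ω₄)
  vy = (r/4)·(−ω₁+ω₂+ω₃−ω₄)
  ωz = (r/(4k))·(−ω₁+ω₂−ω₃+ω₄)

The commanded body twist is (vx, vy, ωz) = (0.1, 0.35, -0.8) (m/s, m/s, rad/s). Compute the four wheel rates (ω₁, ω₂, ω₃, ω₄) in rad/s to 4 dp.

k = lx + ly = 0.2 + 0.2 = 0.4000;  k·ωz = 0.4000·-0.8 = -0.3200
ω₁ (FL) = (vx − vy − k·ωz)/r = 0.0700/0.04 = 1.7500
ω₂ (FR) = (vx + vy + k·ωz)/r = 0.1300/0.04 = 3.2500
ω₃ (RL) = (vx + vy − k·ωz)/r = 0.7700/0.04 = 19.2500
ω₄ (RR) = (vx − vy + k·ωz)/r = -0.5700/0.04 = -14.2500

(1.7500, 3.2500, 19.2500, -14.2500)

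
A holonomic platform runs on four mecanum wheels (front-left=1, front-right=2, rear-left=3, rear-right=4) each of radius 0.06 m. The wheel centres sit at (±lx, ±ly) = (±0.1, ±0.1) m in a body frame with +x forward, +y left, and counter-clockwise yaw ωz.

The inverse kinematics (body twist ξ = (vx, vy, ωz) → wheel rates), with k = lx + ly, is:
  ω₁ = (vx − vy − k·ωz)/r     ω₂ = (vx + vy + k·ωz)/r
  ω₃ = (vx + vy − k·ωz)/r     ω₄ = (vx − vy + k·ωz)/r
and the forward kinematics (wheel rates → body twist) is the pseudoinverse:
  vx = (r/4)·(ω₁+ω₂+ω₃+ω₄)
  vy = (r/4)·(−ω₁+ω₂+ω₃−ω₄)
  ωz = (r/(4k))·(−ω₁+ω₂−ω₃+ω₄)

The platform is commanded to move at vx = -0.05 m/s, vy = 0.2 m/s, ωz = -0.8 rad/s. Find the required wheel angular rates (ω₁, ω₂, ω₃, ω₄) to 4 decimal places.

(-1.5000, -0.1667, 5.1667, -6.8333)

k = lx + ly = 0.1 + 0.1 = 0.2000;  k·ωz = 0.2000·-0.8 = -0.1600
ω₁ (FL) = (vx − vy − k·ωz)/r = -0.0900/0.06 = -1.5000
ω₂ (FR) = (vx + vy + k·ωz)/r = -0.0100/0.06 = -0.1667
ω₃ (RL) = (vx + vy − k·ωz)/r = 0.3100/0.06 = 5.1667
ω₄ (RR) = (vx − vy + k·ωz)/r = -0.4100/0.06 = -6.8333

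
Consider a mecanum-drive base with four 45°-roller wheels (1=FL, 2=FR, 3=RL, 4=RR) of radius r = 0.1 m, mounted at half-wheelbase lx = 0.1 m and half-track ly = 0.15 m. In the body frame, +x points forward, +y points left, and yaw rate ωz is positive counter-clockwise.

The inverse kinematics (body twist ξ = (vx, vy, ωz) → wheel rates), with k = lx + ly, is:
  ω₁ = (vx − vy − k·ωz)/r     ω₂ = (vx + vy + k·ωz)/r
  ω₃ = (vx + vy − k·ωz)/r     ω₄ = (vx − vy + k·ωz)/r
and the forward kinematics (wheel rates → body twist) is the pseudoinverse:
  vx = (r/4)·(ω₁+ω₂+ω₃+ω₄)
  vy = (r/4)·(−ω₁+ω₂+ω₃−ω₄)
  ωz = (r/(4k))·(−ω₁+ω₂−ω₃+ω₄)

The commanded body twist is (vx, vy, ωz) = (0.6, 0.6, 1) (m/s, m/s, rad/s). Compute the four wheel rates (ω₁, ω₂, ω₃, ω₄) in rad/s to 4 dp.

(-2.5000, 14.5000, 9.5000, 2.5000)

k = lx + ly = 0.1 + 0.15 = 0.2500;  k·ωz = 0.2500·1 = 0.2500
ω₁ (FL) = (vx − vy − k·ωz)/r = -0.2500/0.1 = -2.5000
ω₂ (FR) = (vx + vy + k·ωz)/r = 1.4500/0.1 = 14.5000
ω₃ (RL) = (vx + vy − k·ωz)/r = 0.9500/0.1 = 9.5000
ω₄ (RR) = (vx − vy + k·ωz)/r = 0.2500/0.1 = 2.5000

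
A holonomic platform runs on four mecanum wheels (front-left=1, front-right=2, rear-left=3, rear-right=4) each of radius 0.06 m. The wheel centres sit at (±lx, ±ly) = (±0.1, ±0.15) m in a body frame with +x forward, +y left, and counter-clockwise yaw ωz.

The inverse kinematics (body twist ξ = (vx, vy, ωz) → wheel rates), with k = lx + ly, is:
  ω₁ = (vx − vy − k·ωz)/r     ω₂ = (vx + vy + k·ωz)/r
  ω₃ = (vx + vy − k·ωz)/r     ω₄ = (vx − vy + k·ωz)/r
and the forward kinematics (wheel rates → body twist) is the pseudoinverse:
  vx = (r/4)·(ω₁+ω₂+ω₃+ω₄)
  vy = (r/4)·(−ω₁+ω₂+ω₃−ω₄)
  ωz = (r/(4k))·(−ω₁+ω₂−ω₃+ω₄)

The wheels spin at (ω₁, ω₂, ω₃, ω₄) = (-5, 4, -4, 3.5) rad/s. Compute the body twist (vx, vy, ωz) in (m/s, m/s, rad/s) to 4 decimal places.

(-0.0225, 0.0225, 0.9900)

k = lx + ly = 0.1 + 0.15 = 0.2500
ω₁+ω₂+ω₃+ω₄ = -1.5000  →  vx = (0.06/4)·-1.5000 = -0.0225
−ω₁+ω₂+ω₃−ω₄ = 1.5000  →  vy = (0.06/4)·1.5000 = 0.0225
−ω₁+ω₂−ω₃+ω₄ = 16.5000  →  ωz = (0.06/1.0000)·16.5000 = 0.9900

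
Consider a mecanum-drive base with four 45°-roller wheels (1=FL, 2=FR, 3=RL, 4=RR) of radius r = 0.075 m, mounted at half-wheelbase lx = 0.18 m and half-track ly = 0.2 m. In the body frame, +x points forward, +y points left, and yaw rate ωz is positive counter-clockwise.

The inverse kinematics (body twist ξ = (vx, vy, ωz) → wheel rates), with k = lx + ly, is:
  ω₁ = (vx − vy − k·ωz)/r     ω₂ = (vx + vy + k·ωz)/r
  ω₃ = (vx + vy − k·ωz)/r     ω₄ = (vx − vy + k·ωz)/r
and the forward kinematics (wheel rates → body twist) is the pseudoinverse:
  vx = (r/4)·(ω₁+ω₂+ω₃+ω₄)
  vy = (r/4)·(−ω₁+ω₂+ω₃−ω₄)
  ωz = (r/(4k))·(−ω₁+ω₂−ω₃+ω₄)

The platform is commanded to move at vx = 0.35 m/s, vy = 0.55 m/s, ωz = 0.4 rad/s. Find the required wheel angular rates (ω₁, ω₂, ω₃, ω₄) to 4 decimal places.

k = lx + ly = 0.18 + 0.2 = 0.3800;  k·ωz = 0.3800·0.4 = 0.1520
ω₁ (FL) = (vx − vy − k·ωz)/r = -0.3520/0.075 = -4.6933
ω₂ (FR) = (vx + vy + k·ωz)/r = 1.0520/0.075 = 14.0267
ω₃ (RL) = (vx + vy − k·ωz)/r = 0.7480/0.075 = 9.9733
ω₄ (RR) = (vx − vy + k·ωz)/r = -0.0480/0.075 = -0.6400

(-4.6933, 14.0267, 9.9733, -0.6400)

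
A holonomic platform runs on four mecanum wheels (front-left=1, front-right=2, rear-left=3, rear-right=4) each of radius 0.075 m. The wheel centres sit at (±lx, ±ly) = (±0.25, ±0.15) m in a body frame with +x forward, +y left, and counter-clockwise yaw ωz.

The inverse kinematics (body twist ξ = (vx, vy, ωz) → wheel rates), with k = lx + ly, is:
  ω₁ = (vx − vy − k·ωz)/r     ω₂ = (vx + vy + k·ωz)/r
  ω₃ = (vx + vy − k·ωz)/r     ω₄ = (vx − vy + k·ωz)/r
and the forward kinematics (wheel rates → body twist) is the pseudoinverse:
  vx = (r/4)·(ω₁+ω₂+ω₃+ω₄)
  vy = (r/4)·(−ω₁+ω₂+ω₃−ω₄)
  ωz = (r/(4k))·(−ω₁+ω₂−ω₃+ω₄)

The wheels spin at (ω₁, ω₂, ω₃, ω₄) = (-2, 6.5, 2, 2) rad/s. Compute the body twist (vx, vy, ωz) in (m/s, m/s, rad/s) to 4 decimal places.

(0.1594, 0.1594, 0.3984)

k = lx + ly = 0.25 + 0.15 = 0.4000
ω₁+ω₂+ω₃+ω₄ = 8.5000  →  vx = (0.075/4)·8.5000 = 0.1594
−ω₁+ω₂+ω₃−ω₄ = 8.5000  →  vy = (0.075/4)·8.5000 = 0.1594
−ω₁+ω₂−ω₃+ω₄ = 8.5000  →  ωz = (0.075/1.6000)·8.5000 = 0.3984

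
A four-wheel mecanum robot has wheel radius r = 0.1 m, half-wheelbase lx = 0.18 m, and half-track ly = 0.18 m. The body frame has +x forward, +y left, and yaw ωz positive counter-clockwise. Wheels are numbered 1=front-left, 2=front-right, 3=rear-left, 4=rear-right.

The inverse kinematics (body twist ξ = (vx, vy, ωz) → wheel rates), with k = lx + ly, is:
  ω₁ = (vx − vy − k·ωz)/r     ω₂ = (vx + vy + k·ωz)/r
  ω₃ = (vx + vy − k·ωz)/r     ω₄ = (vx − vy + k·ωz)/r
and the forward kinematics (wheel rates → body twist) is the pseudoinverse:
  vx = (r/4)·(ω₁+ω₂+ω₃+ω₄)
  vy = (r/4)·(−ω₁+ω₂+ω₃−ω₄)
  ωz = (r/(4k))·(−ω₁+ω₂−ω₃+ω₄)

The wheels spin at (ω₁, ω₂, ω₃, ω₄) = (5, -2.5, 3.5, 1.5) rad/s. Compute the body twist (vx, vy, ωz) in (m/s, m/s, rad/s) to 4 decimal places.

(0.1875, -0.1375, -0.6597)

k = lx + ly = 0.18 + 0.18 = 0.3600
ω₁+ω₂+ω₃+ω₄ = 7.5000  →  vx = (0.1/4)·7.5000 = 0.1875
−ω₁+ω₂+ω₃−ω₄ = -5.5000  →  vy = (0.1/4)·-5.5000 = -0.1375
−ω₁+ω₂−ω₃+ω₄ = -9.5000  →  ωz = (0.1/1.4400)·-9.5000 = -0.6597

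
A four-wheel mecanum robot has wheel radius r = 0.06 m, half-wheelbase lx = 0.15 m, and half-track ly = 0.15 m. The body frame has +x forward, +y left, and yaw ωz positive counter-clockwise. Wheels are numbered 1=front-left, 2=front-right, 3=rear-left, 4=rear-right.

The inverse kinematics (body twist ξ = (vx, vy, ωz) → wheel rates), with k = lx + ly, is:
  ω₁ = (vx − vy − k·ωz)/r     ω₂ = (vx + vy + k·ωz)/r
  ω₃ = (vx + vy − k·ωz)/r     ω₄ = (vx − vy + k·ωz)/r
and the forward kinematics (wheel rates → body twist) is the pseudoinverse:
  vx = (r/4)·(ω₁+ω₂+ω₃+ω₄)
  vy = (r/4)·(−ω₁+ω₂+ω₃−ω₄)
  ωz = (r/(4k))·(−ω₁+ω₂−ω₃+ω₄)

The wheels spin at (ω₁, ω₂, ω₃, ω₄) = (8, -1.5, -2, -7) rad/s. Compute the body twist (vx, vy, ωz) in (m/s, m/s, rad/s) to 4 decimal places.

k = lx + ly = 0.15 + 0.15 = 0.3000
ω₁+ω₂+ω₃+ω₄ = -2.5000  →  vx = (0.06/4)·-2.5000 = -0.0375
−ω₁+ω₂+ω₃−ω₄ = -4.5000  →  vy = (0.06/4)·-4.5000 = -0.0675
−ω₁+ω₂−ω₃+ω₄ = -14.5000  →  ωz = (0.06/1.2000)·-14.5000 = -0.7250

(-0.0375, -0.0675, -0.7250)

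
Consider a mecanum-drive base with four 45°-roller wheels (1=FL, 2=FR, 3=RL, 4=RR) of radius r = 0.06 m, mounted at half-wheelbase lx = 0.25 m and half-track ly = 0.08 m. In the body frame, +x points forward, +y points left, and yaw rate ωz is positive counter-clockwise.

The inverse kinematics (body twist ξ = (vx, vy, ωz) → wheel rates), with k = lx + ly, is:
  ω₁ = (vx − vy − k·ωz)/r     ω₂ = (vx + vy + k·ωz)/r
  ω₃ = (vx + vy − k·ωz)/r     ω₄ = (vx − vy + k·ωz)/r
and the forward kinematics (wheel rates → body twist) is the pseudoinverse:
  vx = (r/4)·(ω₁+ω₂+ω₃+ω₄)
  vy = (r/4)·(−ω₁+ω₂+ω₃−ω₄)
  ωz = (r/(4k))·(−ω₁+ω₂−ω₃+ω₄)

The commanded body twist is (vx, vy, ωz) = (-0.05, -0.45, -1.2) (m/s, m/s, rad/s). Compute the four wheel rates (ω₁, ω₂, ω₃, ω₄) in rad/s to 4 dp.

(13.2667, -14.9333, -1.7333, 0.0667)

k = lx + ly = 0.25 + 0.08 = 0.3300;  k·ωz = 0.3300·-1.2 = -0.3960
ω₁ (FL) = (vx − vy − k·ωz)/r = 0.7960/0.06 = 13.2667
ω₂ (FR) = (vx + vy + k·ωz)/r = -0.8960/0.06 = -14.9333
ω₃ (RL) = (vx + vy − k·ωz)/r = -0.1040/0.06 = -1.7333
ω₄ (RR) = (vx − vy + k·ωz)/r = 0.0040/0.06 = 0.0667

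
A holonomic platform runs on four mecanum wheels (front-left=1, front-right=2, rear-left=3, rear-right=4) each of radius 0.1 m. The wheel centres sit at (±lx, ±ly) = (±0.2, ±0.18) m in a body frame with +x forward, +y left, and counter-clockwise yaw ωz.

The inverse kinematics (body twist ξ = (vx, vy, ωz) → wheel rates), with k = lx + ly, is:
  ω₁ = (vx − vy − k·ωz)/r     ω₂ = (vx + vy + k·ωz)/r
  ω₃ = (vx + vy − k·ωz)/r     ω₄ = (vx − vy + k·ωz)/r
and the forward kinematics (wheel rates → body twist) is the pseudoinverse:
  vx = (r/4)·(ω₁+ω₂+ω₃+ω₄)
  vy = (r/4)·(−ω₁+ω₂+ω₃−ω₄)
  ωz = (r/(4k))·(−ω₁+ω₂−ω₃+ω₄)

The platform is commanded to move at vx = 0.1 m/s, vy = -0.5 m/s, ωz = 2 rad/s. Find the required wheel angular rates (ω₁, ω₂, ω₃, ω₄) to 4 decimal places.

(-1.6000, 3.6000, -11.6000, 13.6000)

k = lx + ly = 0.2 + 0.18 = 0.3800;  k·ωz = 0.3800·2 = 0.7600
ω₁ (FL) = (vx − vy − k·ωz)/r = -0.1600/0.1 = -1.6000
ω₂ (FR) = (vx + vy + k·ωz)/r = 0.3600/0.1 = 3.6000
ω₃ (RL) = (vx + vy − k·ωz)/r = -1.1600/0.1 = -11.6000
ω₄ (RR) = (vx − vy + k·ωz)/r = 1.3600/0.1 = 13.6000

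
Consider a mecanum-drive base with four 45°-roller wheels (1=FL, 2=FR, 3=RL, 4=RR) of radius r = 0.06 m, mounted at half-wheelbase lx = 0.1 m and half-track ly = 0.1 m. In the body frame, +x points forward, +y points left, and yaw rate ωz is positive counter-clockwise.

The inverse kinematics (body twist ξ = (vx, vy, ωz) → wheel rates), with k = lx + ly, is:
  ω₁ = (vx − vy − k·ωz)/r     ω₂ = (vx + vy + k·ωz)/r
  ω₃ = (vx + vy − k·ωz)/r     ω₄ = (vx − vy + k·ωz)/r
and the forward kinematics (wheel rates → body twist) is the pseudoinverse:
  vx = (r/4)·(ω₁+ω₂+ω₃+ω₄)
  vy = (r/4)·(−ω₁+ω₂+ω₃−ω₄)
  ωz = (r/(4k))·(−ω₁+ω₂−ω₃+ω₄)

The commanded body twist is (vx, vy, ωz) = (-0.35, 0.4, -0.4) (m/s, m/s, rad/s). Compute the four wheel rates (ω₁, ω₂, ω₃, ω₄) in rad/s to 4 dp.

k = lx + ly = 0.1 + 0.1 = 0.2000;  k·ωz = 0.2000·-0.4 = -0.0800
ω₁ (FL) = (vx − vy − k·ωz)/r = -0.6700/0.06 = -11.1667
ω₂ (FR) = (vx + vy + k·ωz)/r = -0.0300/0.06 = -0.5000
ω₃ (RL) = (vx + vy − k·ωz)/r = 0.1300/0.06 = 2.1667
ω₄ (RR) = (vx − vy + k·ωz)/r = -0.8300/0.06 = -13.8333

(-11.1667, -0.5000, 2.1667, -13.8333)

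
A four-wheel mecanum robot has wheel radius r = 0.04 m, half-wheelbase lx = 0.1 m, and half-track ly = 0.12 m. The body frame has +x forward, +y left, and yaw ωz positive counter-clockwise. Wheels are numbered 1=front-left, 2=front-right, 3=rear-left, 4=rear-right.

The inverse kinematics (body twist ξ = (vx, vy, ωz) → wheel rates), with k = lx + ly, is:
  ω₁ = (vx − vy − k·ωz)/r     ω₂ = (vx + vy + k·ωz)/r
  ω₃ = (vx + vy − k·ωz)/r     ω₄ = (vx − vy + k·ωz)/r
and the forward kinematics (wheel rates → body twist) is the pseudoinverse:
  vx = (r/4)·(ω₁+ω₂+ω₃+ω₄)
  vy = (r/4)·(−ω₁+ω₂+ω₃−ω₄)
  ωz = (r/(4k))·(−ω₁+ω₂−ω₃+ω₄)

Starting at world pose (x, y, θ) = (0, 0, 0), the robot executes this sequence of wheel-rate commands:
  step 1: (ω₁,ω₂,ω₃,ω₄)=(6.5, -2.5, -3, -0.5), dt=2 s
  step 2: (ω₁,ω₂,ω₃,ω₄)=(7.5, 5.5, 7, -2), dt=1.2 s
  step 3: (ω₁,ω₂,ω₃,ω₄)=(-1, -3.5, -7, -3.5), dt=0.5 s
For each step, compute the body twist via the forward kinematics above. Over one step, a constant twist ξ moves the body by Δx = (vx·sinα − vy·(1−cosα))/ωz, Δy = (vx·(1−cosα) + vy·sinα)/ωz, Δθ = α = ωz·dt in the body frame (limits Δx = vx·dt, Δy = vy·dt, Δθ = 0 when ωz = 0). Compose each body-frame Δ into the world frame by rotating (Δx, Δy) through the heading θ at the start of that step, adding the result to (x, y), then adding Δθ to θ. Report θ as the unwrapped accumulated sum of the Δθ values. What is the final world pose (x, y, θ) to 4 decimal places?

step 1: ξ=(vx,vy,ωz)=(0.0050, -0.1150, -0.2955), dt=2.0 → body Δ=(-0.0566, -0.2197, -0.5909) → world pose (-0.0566, -0.2197, -0.5909)
step 2: ξ=(vx,vy,ωz)=(0.1800, 0.0700, -0.5000), dt=1.2 → body Δ=(0.2277, 0.0162, -0.6000) → world pose (0.1415, -0.3332, -1.1909)
step 3: ξ=(vx,vy,ωz)=(-0.1500, -0.0600, 0.0455), dt=0.5 → body Δ=(-0.0747, -0.0308, 0.0227) → world pose (0.0852, -0.2753, -1.1682)

(0.0852, -0.2753, -1.1682)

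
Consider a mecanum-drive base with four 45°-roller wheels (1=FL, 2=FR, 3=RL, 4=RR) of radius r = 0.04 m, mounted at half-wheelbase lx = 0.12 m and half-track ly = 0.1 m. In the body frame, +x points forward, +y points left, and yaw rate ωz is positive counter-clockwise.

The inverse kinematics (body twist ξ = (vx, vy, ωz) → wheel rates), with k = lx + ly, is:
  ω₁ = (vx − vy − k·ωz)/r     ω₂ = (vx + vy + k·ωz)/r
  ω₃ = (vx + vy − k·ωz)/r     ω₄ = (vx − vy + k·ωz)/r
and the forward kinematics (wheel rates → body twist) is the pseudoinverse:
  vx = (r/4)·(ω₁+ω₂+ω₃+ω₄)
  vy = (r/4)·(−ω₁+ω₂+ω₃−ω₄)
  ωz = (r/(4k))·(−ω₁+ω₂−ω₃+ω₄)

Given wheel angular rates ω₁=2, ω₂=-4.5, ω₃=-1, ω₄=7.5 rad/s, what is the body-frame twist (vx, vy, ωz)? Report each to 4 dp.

k = lx + ly = 0.12 + 0.1 = 0.2200
ω₁+ω₂+ω₃+ω₄ = 4.0000  →  vx = (0.04/4)·4.0000 = 0.0400
−ω₁+ω₂+ω₃−ω₄ = -15.0000  →  vy = (0.04/4)·-15.0000 = -0.1500
−ω₁+ω₂−ω₃+ω₄ = 2.0000  →  ωz = (0.04/0.8800)·2.0000 = 0.0909

(0.0400, -0.1500, 0.0909)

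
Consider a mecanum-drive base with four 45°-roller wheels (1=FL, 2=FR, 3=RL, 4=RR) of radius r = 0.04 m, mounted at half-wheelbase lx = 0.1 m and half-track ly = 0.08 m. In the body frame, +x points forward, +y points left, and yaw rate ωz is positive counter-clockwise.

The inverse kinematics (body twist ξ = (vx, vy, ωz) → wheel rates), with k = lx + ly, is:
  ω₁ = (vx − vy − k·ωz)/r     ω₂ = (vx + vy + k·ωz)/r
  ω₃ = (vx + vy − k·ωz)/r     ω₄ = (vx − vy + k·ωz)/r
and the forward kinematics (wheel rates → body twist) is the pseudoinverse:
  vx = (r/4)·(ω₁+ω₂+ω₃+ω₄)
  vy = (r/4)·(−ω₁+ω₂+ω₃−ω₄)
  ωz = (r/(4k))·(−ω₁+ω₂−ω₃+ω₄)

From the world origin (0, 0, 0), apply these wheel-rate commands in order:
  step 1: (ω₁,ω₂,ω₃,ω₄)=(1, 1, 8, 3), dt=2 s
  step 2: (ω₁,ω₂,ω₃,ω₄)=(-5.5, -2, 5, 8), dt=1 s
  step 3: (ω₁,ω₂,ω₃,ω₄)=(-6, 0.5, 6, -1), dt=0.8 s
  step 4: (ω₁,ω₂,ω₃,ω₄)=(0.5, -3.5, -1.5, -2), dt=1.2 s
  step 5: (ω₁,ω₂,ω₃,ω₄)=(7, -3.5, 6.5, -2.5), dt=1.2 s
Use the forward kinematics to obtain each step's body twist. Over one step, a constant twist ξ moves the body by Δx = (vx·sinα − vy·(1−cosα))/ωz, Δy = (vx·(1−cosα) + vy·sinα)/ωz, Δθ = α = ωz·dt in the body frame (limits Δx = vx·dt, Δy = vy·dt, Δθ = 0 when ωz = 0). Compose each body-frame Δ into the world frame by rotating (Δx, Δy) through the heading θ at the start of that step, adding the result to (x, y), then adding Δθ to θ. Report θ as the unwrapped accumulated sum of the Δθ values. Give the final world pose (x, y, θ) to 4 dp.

(0.2747, 0.0208, -1.8167)

step 1: ξ=(vx,vy,ωz)=(0.1300, 0.0500, -0.2778), dt=2.0 → body Δ=(0.2739, 0.0246, -0.5556) → world pose (0.2739, 0.0246, -0.5556)
step 2: ξ=(vx,vy,ωz)=(0.0550, 0.0050, 0.3611), dt=1.0 → body Δ=(0.0529, 0.0147, 0.3611) → world pose (0.3266, 0.0091, -0.1944)
step 3: ξ=(vx,vy,ωz)=(-0.0050, 0.1350, -0.0278), dt=0.8 → body Δ=(-0.0028, 0.1080, -0.0222) → world pose (0.3448, 0.1157, -0.2167)
step 4: ξ=(vx,vy,ωz)=(-0.0650, -0.0350, -0.2500), dt=1.2 → body Δ=(-0.0831, -0.0298, -0.3000) → world pose (0.2572, 0.1045, -0.5167)
step 5: ξ=(vx,vy,ωz)=(0.0750, -0.0150, -1.0833), dt=1.2 → body Δ=(0.0566, -0.0641, -1.3000) → world pose (0.2747, 0.0208, -1.8167)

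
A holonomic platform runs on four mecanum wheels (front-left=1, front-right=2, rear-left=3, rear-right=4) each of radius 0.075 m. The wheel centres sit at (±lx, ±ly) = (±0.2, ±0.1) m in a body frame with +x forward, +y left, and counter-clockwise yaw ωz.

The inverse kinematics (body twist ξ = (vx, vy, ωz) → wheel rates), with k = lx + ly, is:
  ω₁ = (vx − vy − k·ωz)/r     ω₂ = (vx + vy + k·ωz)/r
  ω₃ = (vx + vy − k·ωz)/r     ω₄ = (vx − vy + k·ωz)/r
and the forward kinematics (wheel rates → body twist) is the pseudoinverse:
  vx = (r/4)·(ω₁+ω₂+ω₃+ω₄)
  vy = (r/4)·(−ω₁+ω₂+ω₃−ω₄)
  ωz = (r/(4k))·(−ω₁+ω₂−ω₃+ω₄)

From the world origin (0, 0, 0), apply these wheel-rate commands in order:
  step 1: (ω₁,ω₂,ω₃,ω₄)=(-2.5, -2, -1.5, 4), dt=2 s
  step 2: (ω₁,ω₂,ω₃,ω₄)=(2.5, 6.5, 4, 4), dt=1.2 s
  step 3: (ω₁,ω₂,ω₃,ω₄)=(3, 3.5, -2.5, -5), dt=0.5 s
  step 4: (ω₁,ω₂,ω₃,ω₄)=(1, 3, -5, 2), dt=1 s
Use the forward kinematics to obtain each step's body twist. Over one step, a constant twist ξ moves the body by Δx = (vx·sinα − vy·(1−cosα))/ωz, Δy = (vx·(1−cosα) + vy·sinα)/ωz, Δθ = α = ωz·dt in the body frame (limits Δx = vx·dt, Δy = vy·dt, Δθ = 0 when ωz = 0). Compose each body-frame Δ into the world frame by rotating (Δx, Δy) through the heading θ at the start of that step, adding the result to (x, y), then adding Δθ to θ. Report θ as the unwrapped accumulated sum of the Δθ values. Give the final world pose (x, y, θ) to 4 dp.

(0.2305, 0.1539, 1.5500)

step 1: ξ=(vx,vy,ωz)=(-0.0375, -0.0938, 0.3750), dt=2.0 → body Δ=(-0.0011, -0.1972, 0.7500) → world pose (-0.0011, -0.1972, 0.7500)
step 2: ξ=(vx,vy,ωz)=(0.3187, 0.0750, 0.2500), dt=1.2 → body Δ=(0.3634, 0.1456, 0.3000) → world pose (0.1656, 0.1570, 1.0500)
step 3: ξ=(vx,vy,ωz)=(-0.0188, 0.0563, -0.1250), dt=0.5 → body Δ=(-0.0085, 0.0284, -0.0625) → world pose (0.1367, 0.1638, 0.9875)
step 4: ξ=(vx,vy,ωz)=(0.0187, -0.0938, 0.5625), dt=1.0 → body Δ=(0.0435, -0.0837, 0.5625) → world pose (0.2305, 0.1539, 1.5500)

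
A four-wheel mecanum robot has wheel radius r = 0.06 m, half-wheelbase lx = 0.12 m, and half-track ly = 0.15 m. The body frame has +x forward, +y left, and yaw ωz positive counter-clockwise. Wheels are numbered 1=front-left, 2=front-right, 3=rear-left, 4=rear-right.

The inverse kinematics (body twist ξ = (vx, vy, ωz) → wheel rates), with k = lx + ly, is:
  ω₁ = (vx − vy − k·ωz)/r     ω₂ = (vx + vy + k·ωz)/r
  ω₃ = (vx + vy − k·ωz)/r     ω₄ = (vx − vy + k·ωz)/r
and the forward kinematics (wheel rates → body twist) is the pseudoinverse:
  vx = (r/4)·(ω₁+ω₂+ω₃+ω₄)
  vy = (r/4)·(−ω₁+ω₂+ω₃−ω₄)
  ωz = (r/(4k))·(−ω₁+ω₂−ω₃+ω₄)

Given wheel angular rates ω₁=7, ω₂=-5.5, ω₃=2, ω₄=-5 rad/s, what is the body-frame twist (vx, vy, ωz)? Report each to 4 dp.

(-0.0225, -0.0825, -1.0833)

k = lx + ly = 0.12 + 0.15 = 0.2700
ω₁+ω₂+ω₃+ω₄ = -1.5000  →  vx = (0.06/4)·-1.5000 = -0.0225
−ω₁+ω₂+ω₃−ω₄ = -5.5000  →  vy = (0.06/4)·-5.5000 = -0.0825
−ω₁+ω₂−ω₃+ω₄ = -19.5000  →  ωz = (0.06/1.0800)·-19.5000 = -1.0833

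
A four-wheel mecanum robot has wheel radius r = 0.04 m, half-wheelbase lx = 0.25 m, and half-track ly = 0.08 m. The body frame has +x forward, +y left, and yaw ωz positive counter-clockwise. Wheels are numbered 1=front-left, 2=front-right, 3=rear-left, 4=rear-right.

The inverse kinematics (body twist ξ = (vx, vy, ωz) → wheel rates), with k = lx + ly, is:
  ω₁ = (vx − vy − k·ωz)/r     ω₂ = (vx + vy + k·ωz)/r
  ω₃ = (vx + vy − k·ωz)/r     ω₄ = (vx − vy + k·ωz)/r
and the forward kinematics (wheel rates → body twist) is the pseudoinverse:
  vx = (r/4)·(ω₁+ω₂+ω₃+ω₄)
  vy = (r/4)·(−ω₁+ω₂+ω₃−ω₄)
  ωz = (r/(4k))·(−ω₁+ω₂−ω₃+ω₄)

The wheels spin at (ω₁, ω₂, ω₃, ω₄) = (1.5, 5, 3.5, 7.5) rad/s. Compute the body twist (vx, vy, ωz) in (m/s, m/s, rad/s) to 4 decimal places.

k = lx + ly = 0.25 + 0.08 = 0.3300
ω₁+ω₂+ω₃+ω₄ = 17.5000  →  vx = (0.04/4)·17.5000 = 0.1750
−ω₁+ω₂+ω₃−ω₄ = -0.5000  →  vy = (0.04/4)·-0.5000 = -0.0050
−ω₁+ω₂−ω₃+ω₄ = 7.5000  →  ωz = (0.04/1.3200)·7.5000 = 0.2273

(0.1750, -0.0050, 0.2273)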